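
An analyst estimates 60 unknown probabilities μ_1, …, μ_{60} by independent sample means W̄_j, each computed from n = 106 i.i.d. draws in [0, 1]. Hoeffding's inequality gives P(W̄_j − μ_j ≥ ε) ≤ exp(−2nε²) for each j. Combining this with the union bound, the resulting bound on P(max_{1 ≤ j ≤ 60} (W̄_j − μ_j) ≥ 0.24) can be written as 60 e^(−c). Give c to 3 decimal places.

Union bound over the 60 events: P(max_{1 ≤ j ≤ 60} (W̄_j − μ_j) ≥ 0.24) ≤ 60·exp(−2nε²) = 60 exp(−2·106·0.24²).
So c = 2·106·0.24² = 12.2112.

12.211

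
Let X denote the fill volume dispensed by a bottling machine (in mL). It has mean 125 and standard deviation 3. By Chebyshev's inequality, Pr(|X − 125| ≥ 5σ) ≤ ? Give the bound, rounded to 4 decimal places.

0.0400

Chebyshev: Pr(|X − μ| ≥ t) ≤ Var(X)/t².
Var(X) = σ² = 3² = 9.
t = 5·3 = 15.
Bound = 9 / 225 = 0.0400.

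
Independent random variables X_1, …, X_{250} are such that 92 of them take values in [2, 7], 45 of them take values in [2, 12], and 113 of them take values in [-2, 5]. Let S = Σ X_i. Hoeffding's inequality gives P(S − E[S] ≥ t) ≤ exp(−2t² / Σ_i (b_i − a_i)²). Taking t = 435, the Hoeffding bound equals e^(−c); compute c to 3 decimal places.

Σ(b_i − a_i)² = 92·5² + 45·10² + 113·7² = 12337.
c = 2t² / 12337 = 2·435² / 12337 = 30.6760.

30.676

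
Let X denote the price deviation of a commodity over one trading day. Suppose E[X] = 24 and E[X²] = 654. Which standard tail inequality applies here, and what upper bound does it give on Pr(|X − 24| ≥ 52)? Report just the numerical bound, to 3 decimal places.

The first two moments determine the variance, so Chebyshev's inequality is the sharpest standard bound available.
Var(X) = E[X²] − (E[X])² = 654 − 576 = 78.
Chebyshev's inequality: Pr(|X − μ| ≥ t) ≤ Var(X)/t² = 78/2704 = 0.0288.

0.029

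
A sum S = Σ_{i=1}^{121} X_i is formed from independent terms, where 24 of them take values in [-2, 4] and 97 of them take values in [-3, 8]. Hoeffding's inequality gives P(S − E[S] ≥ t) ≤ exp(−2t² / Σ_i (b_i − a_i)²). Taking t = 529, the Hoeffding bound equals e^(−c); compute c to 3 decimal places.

Σ(b_i − a_i)² = 24·6² + 97·11² = 12601.
c = 2t² / 12601 = 2·529² / 12601 = 44.4157.

44.416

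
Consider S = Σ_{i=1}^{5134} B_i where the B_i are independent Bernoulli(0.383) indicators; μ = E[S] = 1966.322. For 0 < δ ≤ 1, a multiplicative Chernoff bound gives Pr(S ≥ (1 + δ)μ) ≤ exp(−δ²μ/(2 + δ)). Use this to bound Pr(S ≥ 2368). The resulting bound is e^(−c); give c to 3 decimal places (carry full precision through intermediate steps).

Write 2368 = (1 + δ)μ, so δ = 2368/1966.322 − 1 = 0.2042789…
Then the exponent is δ²μ/(2 + δ) = (2368 − μ)² / (μ·(2 + δ)) = 37.225018.

37.225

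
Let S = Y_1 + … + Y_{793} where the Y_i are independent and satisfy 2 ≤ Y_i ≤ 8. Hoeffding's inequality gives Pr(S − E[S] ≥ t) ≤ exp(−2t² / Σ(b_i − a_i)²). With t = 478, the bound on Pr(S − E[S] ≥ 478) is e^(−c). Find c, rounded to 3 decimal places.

Σ(b_i − a_i)² = 793·(6)² = 28548.
c = 2t²/28548 = 2·478²/28548 = 16.0070.

16.007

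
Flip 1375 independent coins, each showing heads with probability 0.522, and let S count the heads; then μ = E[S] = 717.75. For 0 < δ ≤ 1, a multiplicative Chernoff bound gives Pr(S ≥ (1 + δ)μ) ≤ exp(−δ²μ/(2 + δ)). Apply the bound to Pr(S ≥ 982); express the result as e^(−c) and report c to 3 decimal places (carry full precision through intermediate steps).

Write 982 = (1 + δ)μ, so δ = 982/717.75 − 1 = 0.3681644…
Then the exponent is δ²μ/(2 + δ) = (982 − μ)² / (μ·(2 + δ)) = 41.081372.

41.081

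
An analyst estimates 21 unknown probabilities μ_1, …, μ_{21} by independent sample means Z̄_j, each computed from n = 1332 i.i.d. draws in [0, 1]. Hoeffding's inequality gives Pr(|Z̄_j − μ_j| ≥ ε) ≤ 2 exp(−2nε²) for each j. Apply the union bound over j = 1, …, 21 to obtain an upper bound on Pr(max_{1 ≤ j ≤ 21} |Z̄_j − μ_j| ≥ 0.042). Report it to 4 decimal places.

0.3823

Per-experiment Hoeffding bound: 2·exp(−2·1332·0.042²) = 2·exp(−4.69930) = 0.018203.
Union bound over 21 events: 21·0.018203 = 0.38227.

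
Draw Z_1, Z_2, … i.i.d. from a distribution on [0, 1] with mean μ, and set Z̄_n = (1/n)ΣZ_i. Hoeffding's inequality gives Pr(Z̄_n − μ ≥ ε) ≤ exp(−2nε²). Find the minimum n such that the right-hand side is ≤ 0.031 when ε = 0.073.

Require exp(−2nε²) ≤ 0.031, i.e. 2nε² ≥ ln(1/0.031) = 3.473768.
So n ≥ 3.473768 / (2·0.073²) = 325.931.
The smallest integer n is 326.

326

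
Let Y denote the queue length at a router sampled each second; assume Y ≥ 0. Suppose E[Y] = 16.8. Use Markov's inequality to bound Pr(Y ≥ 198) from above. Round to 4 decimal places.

Markov's inequality: for a non-negative random variable, Pr(Y ≥ a) ≤ E[Y]/a.
Here E[Y] = 16.8 and a = 198, so the bound is 16.8/198 = 0.0848.

0.0848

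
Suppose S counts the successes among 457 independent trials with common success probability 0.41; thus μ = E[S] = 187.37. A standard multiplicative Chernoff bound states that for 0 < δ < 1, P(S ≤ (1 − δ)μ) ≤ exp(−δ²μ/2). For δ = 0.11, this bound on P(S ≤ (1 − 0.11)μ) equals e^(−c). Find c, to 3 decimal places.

c = δ²μ/2 = 0.11²·187.37/2 = 1.1336.

1.134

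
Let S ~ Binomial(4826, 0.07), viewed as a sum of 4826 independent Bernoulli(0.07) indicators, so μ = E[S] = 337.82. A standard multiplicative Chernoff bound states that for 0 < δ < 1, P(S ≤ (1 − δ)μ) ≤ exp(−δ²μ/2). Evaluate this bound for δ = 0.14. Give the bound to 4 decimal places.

0.0365

Exponent = δ²μ/2 = 0.14²·337.82/2 = 3.3106.
Bound = exp(−3.3106) = 0.03649.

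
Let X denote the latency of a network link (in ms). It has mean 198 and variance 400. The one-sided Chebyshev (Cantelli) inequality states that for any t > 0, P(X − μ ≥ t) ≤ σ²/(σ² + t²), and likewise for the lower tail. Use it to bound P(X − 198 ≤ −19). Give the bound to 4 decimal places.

Here σ² = 400 and t = 19, so σ² + t² = 761.
Cantelli's bound: 400/761 = 0.5256.

0.5256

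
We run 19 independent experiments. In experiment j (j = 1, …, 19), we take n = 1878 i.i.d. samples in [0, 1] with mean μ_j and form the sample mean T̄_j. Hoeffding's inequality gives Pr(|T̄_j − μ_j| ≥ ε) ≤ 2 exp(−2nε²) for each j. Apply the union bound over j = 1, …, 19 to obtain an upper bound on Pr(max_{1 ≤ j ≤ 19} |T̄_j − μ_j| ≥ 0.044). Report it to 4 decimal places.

0.0264

Per-experiment Hoeffding bound: 2·exp(−2·1878·0.044²) = 2·exp(−7.27162) = 0.00139.
Union bound over 19 events: 19·0.00139 = 0.02641.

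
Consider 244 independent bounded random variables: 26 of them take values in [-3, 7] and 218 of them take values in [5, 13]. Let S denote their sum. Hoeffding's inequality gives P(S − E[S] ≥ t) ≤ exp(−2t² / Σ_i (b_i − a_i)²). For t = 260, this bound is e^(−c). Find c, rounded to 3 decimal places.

8.168

Σ(b_i − a_i)² = 26·10² + 218·8² = 16552.
c = 2t² / 16552 = 2·260² / 16552 = 8.1682.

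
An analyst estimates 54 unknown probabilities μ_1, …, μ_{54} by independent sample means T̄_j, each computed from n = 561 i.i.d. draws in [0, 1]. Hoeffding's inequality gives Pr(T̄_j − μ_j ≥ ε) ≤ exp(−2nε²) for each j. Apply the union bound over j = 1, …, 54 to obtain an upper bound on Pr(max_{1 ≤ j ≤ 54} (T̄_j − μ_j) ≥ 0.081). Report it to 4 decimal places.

0.0343

Per-experiment Hoeffding bound: exp(−2·561·0.081²) = exp(−7.36144) = 0.00063528.
Union bound over 54 events: 54·0.00063528 = 0.03431.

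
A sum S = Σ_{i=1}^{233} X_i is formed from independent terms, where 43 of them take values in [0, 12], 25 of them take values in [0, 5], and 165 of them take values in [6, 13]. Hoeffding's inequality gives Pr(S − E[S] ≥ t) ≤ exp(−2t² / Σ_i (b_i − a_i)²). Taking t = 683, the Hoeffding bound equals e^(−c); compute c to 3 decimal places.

Σ(b_i − a_i)² = 43·12² + 25·5² + 165·7² = 14902.
c = 2t² / 14902 = 2·683² / 14902 = 62.6076.

62.608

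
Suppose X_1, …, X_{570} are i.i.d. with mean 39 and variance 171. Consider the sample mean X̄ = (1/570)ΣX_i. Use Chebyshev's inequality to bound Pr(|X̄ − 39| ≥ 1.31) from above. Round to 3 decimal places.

Var(X̄) = Var(X_i)/n = 171/570 = 0.3.
Chebyshev: Pr(|X̄ − 39| ≥ 1.31) ≤ Var(X̄)/(1.31)² = 171/(570·1.31²) = 0.1748.

0.175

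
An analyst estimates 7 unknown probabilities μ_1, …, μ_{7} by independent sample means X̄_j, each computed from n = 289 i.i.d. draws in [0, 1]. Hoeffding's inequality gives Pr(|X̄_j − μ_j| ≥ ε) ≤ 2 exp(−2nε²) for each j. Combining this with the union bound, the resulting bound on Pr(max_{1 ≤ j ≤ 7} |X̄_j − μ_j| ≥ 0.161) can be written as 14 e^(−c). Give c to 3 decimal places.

Union bound over the 7 events: Pr(max_{1 ≤ j ≤ 7} |X̄_j − μ_j| ≥ 0.161) ≤ 7·2·exp(−2nε²) = 14 exp(−2·289·0.161²).
So c = 2·289·0.161² = 14.9823.

14.982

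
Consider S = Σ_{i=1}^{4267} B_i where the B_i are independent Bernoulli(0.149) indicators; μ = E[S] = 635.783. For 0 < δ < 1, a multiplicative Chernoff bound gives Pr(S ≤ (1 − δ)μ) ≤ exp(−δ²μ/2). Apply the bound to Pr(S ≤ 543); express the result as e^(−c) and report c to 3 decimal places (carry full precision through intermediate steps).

6.770

Write 543 = (1 − δ)μ, so δ = 1 − 543/635.783 = 0.145935…
Then the exponent is δ²μ/2 = (μ − 543)²/(2μ) = 6.770144.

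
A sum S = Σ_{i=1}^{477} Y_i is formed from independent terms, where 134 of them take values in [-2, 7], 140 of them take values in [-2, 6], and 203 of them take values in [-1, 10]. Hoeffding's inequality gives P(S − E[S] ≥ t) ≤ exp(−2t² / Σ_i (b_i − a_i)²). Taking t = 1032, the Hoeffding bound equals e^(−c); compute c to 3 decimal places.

Σ(b_i − a_i)² = 134·9² + 140·8² + 203·11² = 44377.
c = 2t² / 44377 = 2·1032² / 44377 = 47.9989.

47.999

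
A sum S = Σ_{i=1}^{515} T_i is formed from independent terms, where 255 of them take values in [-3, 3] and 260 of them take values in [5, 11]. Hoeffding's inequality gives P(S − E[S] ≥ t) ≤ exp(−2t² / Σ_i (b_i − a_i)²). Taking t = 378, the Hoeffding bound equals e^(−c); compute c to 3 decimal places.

15.414

Σ(b_i − a_i)² = 255·6² + 260·6² = 18540.
c = 2t² / 18540 = 2·378² / 18540 = 15.4136.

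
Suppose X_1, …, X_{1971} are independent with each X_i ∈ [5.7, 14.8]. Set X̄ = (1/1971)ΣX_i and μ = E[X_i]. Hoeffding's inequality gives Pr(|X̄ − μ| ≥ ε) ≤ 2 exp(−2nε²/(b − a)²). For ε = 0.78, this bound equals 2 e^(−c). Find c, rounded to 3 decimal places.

28.962

c = 2nε²/(b − a)² = 2·1971·0.78² / 9.1² = 28.9616.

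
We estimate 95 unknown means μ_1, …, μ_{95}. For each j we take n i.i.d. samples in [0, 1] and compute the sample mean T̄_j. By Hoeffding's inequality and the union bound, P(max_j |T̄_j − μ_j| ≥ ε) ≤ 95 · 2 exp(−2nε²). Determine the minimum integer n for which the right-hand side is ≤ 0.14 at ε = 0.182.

109

Need 2·95·exp(−2nε²) ≤ 0.14, i.e. exp(−2nε²) ≤ 0.14/190.
So 2nε² ≥ ln(190/0.14) = 7.213137.
Hence n ≥ 7.213137/(2·0.182²) = 108.881.
The smallest integer n is 109.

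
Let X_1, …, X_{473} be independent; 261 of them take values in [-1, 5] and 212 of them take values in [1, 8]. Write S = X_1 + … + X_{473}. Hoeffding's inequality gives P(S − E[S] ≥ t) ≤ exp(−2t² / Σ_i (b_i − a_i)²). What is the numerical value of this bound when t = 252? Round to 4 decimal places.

0.0016

Σ(b_i − a_i)² = 261·6² + 212·7² = 19784.
Exponent = 2·252² / 19784 = 6.41973.
Bound = exp(−6.41973) = 0.00163.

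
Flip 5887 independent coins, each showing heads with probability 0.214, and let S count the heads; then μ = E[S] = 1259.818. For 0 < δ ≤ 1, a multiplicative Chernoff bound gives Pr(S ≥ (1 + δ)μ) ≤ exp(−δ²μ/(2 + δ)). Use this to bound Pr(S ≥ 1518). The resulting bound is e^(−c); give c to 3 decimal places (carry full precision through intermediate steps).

Write 1518 = (1 + δ)μ, so δ = 1518/1259.818 − 1 = 0.204936…
Then the exponent is δ²μ/(2 + δ) = (1518 − μ)² / (μ·(2 + δ)) = 23.996513.

23.997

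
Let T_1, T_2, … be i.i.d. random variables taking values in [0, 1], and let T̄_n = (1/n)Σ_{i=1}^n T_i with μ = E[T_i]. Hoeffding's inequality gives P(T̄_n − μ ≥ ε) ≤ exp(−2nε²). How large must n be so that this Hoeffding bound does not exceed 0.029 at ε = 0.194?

Require exp(−2nε²) ≤ 0.029, i.e. 2nε² ≥ ln(1/0.029) = 3.540459.
So n ≥ 3.540459 / (2·0.194²) = 47.036.
The smallest integer n is 48.

48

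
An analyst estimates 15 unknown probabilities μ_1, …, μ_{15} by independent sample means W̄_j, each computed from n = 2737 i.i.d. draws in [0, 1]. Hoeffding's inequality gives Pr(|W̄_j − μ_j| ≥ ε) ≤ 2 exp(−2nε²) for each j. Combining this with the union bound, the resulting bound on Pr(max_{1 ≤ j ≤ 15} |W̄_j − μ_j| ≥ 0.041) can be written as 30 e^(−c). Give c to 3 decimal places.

Union bound over the 15 events: Pr(max_{1 ≤ j ≤ 15} |W̄_j − μ_j| ≥ 0.041) ≤ 15·2·exp(−2nε²) = 30 exp(−2·2737·0.041²).
So c = 2·2737·0.041² = 9.2018.

9.202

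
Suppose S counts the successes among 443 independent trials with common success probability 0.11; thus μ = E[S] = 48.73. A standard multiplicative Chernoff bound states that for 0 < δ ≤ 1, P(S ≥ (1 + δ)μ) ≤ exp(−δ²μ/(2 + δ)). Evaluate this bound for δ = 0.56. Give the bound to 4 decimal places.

Exponent = δ²μ/(2 + δ) = 0.56²·48.73/2.56 = 5.9694.
Bound = exp(−5.9694) = 0.00256.

0.0026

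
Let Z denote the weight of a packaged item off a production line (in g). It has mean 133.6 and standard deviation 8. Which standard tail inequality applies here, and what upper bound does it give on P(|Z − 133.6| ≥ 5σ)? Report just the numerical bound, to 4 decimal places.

0.0400

Mean and variance are known, so Chebyshev's inequality applies.
Chebyshev: P(|Z − μ| ≥ t) ≤ Var(Z)/t².
Var(Z) = σ² = 8² = 64.
t = 5·8 = 40.
Bound = 64 / 1600 = 0.0400.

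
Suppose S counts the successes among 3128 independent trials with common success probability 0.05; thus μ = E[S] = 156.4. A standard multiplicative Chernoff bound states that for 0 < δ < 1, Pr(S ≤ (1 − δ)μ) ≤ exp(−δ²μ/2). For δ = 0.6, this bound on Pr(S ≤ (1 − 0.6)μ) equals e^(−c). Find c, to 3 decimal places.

c = δ²μ/2 = 0.6²·156.4/2 = 28.1520.

28.152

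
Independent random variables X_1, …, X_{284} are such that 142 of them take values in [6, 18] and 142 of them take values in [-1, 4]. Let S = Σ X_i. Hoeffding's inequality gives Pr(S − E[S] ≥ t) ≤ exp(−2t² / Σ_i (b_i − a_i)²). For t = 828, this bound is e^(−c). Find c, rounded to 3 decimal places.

57.137

Σ(b_i − a_i)² = 142·12² + 142·5² = 23998.
c = 2t² / 23998 = 2·828² / 23998 = 57.1368.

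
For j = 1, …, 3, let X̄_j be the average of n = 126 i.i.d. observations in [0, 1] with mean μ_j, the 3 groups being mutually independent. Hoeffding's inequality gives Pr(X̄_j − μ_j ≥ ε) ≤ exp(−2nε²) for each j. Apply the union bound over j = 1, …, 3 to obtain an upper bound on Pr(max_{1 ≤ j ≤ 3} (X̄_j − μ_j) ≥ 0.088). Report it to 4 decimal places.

0.4262

Per-experiment Hoeffding bound: exp(−2·126·0.088²) = exp(−1.95149) = 0.14206.
Union bound over 3 events: 3·0.14206 = 0.42619.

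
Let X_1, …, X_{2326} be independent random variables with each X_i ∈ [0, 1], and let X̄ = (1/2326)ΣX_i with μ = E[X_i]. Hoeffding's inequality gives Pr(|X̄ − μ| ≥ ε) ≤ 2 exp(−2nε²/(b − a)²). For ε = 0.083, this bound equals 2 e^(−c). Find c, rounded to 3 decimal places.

32.048

c = 2nε²/(b − a)² = 2·2326·0.083² / 1² = 32.0476.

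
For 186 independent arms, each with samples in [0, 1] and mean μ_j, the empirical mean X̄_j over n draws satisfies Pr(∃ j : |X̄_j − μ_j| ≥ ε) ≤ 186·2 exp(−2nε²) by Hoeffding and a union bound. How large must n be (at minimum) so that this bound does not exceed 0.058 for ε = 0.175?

Need 2·186·exp(−2nε²) ≤ 0.058, i.e. exp(−2nε²) ≤ 0.058/372.
So 2nε² ≥ ln(372/0.058) = 8.766206.
Hence n ≥ 8.766206/(2·0.175²) = 143.122.
The smallest integer n is 144.

144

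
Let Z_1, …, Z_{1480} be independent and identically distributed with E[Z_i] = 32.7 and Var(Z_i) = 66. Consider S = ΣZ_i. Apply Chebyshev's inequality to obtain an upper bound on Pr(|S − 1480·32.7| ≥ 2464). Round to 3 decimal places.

Var(S) = n·Var(Z_i) = 1480·66 = 97680.
Chebyshev: Pr(|S − 1480·32.7| ≥ 2464) ≤ Var(S)/2464² = 97680/6071296 = 0.0161.

0.016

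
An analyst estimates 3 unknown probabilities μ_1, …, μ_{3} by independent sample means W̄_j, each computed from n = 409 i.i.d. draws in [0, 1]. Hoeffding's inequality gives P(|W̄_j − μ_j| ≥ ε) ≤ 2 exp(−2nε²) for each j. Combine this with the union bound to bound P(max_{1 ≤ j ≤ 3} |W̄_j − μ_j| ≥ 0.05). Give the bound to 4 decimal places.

Per-experiment Hoeffding bound: 2·exp(−2·409·0.05²) = 2·exp(−2.04500) = 0.25876.
Union bound over 3 events: 3·0.25876 = 0.77628.

0.7763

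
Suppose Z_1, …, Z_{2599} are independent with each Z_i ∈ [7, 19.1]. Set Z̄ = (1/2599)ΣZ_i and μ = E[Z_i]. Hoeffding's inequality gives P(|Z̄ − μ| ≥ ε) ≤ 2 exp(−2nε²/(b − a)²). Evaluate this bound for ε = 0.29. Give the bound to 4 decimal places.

0.1010

Exponent: 2nε²/(b − a)² = 2·2599·0.29² / 12.1² = 2.98581.
Bound = 2·exp(−2.98581) = 0.10100.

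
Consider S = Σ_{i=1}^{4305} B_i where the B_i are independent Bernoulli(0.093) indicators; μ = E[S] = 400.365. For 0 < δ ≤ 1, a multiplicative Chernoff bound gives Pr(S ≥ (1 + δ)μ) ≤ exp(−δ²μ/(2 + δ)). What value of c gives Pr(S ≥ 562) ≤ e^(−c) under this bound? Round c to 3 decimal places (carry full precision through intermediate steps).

Write 562 = (1 + δ)μ, so δ = 562/400.365 − 1 = 0.4037191…
Then the exponent is δ²μ/(2 + δ) = (562 − μ)² / (μ·(2 + δ)) = 27.147572.

27.148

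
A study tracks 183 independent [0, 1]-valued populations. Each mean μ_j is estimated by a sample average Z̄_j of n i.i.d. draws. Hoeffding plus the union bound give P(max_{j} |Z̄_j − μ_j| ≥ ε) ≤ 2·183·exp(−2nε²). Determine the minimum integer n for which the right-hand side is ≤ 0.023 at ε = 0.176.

157

Need 2·183·exp(−2nε²) ≤ 0.023, i.e. exp(−2nε²) ≤ 0.023/366.
So 2nε² ≥ ln(366/0.023) = 9.674894.
Hence n ≥ 9.674894/(2·0.176²) = 156.168.
The smallest integer n is 157.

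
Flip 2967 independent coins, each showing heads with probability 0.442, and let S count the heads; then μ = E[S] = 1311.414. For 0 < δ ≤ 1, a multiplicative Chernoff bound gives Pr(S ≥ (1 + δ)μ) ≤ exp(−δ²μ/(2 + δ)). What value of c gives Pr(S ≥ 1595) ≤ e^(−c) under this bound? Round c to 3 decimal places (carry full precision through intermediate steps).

27.670

Write 1595 = (1 + δ)μ, so δ = 1595/1311.414 − 1 = 0.2162445…
Then the exponent is δ²μ/(2 + δ) = (1595 − μ)² / (μ·(2 + δ)) = 27.670187.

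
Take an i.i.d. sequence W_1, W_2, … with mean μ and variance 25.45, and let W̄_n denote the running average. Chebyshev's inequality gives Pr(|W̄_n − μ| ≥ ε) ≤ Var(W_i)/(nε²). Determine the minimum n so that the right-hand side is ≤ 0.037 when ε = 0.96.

Require 25.45/(n·0.96²) ≤ 0.037, i.e. n ≥ 25.45/(0.037·0.96²) = 746.352.
The smallest integer n is 747.

747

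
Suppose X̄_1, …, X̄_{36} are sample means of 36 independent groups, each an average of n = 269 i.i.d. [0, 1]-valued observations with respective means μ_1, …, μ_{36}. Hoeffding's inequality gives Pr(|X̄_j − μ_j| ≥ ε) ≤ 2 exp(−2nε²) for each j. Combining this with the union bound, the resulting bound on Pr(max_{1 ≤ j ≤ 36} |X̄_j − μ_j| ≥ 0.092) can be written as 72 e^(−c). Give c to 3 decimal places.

Union bound over the 36 events: Pr(max_{1 ≤ j ≤ 36} |X̄_j − μ_j| ≥ 0.092) ≤ 36·2·exp(−2nε²) = 72 exp(−2·269·0.092²).
So c = 2·269·0.092² = 4.5536.

4.554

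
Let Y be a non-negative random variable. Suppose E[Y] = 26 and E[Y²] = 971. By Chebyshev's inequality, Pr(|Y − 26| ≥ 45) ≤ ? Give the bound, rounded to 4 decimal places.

0.1457

Var(Y) = E[Y²] − (E[Y])² = 971 − 676 = 295.
Chebyshev's inequality: Pr(|Y − μ| ≥ t) ≤ Var(Y)/t² = 295/2025 = 0.1457.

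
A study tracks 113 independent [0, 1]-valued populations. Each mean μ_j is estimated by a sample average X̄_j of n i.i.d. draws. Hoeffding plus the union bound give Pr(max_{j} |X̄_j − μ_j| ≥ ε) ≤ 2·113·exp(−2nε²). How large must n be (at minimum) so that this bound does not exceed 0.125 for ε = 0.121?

Need 2·113·exp(−2nε²) ≤ 0.125, i.e. exp(−2nε²) ≤ 0.125/226.
So 2nε² ≥ ln(226/0.125) = 7.499977.
Hence n ≥ 7.499977/(2·0.121²) = 256.129.
The smallest integer n is 257.

257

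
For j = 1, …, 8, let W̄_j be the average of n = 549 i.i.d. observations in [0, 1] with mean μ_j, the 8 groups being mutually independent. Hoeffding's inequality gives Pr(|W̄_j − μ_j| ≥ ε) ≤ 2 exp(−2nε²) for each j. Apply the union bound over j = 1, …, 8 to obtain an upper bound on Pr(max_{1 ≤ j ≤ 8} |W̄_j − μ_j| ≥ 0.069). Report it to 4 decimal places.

0.0859

Per-experiment Hoeffding bound: 2·exp(−2·549·0.069²) = 2·exp(−5.22758) = 0.010733.
Union bound over 8 events: 8·0.010733 = 0.08586.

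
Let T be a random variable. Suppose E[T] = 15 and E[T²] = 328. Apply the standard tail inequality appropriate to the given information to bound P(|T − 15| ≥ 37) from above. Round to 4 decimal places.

The first two moments determine the variance, so Chebyshev's inequality is the sharpest standard bound available.
Var(T) = E[T²] − (E[T])² = 328 − 225 = 103.
Chebyshev's inequality: P(|T − μ| ≥ t) ≤ Var(T)/t² = 103/1369 = 0.0752.

0.0752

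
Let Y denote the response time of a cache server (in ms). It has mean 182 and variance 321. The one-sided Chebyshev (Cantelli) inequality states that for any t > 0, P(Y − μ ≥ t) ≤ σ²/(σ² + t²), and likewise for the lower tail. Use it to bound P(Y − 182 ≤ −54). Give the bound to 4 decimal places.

0.0992

Here σ² = 321 and t = 54, so σ² + t² = 3237.
Cantelli's bound: 321/3237 = 0.0992.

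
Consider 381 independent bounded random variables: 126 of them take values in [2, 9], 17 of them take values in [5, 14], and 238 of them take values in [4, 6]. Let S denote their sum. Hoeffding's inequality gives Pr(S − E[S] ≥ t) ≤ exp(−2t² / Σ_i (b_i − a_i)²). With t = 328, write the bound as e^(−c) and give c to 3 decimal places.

25.305

Σ(b_i − a_i)² = 126·7² + 17·9² + 238·2² = 8503.
c = 2t² / 8503 = 2·328² / 8503 = 25.3050.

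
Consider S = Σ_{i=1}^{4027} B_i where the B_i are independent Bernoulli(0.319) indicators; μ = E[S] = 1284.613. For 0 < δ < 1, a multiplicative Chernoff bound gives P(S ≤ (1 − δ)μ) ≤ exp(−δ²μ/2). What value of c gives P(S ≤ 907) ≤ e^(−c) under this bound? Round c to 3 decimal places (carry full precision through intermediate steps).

55.500

Write 907 = (1 − δ)μ, so δ = 1 − 907/1284.613 = 0.2939508…
Then the exponent is δ²μ/2 = (μ − 907)²/(2μ) = 55.499819.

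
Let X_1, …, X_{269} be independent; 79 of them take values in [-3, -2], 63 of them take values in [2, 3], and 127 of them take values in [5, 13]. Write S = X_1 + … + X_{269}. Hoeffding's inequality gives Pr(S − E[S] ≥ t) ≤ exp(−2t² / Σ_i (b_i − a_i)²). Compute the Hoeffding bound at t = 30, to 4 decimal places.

0.8044

Σ(b_i − a_i)² = 79·1² + 63·1² + 127·8² = 8270.
Exponent = 2·30² / 8270 = 0.21765.
Bound = exp(−0.21765) = 0.80440.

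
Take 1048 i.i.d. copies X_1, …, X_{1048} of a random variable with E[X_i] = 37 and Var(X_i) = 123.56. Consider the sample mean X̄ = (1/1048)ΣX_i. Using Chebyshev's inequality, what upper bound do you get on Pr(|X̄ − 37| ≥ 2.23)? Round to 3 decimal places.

Var(X̄) = Var(X_i)/n = 123.56/1048 = 0.1179.
Chebyshev: Pr(|X̄ − 37| ≥ 2.23) ≤ Var(X̄)/(2.23)² = 123.56/(1048·2.23²) = 0.0237.

0.024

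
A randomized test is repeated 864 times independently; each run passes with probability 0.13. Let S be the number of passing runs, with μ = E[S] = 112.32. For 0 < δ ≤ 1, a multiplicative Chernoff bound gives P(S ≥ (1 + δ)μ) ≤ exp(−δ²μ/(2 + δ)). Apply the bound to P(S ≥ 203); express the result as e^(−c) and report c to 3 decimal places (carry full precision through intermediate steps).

Write 203 = (1 + δ)μ, so δ = 203/112.32 − 1 = 0.8073362…
Then the exponent is δ²μ/(2 + δ) = (203 − μ)² / (μ·(2 + δ)) = 26.077833.

26.078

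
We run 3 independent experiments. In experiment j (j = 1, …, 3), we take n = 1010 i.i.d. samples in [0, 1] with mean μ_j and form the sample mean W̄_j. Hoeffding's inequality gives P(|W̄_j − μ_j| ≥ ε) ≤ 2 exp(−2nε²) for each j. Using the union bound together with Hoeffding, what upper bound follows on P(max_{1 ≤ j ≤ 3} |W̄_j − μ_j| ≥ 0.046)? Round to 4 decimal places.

Per-experiment Hoeffding bound: 2·exp(−2·1010·0.046²) = 2·exp(−4.27432) = 0.027843.
Union bound over 3 events: 3·0.027843 = 0.08353.

0.0835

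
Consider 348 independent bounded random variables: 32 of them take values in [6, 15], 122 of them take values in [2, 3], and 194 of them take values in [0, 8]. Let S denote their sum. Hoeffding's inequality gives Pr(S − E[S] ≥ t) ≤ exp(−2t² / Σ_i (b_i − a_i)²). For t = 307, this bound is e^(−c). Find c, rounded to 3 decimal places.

12.459

Σ(b_i − a_i)² = 32·9² + 122·1² + 194·8² = 15130.
c = 2t² / 15130 = 2·307² / 15130 = 12.4586.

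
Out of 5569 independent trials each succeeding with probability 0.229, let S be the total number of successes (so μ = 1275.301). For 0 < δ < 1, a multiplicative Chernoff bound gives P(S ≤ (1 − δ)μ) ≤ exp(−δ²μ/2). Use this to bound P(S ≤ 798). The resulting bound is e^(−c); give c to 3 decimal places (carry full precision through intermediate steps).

Write 798 = (1 − δ)μ, so δ = 1 − 798/1275.301 = 0.3742654…
Then the exponent is δ²μ/2 = (μ − 798)²/(2μ) = 89.318618.

89.319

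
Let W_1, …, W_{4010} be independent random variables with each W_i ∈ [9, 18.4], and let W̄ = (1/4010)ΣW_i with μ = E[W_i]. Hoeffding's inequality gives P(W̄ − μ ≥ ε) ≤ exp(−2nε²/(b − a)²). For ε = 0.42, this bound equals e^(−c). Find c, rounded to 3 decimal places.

16.011

c = 2nε²/(b − a)² = 2·4010·0.42² / 9.4² = 16.0110.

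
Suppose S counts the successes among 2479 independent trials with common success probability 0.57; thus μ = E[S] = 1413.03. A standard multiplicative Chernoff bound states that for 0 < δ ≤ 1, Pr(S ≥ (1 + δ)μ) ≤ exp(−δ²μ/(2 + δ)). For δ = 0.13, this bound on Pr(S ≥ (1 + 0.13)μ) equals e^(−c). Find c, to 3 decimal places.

11.211

c = δ²μ/(2 + δ) = 0.13²·1413.03/(2 + 0.13) = 11.2114.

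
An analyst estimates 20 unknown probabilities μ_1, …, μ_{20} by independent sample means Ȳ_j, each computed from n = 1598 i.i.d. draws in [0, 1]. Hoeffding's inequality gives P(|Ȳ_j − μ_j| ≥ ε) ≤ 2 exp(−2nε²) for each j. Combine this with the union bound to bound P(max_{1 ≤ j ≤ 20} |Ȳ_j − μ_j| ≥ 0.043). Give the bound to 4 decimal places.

Per-experiment Hoeffding bound: 2·exp(−2·1598·0.043²) = 2·exp(−5.90940) = 0.0054276.
Union bound over 20 events: 20·0.0054276 = 0.10855.

0.1086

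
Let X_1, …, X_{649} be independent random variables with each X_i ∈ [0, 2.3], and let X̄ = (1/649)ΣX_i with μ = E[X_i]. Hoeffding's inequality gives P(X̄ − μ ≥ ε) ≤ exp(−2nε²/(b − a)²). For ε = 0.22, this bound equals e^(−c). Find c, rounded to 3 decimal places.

c = 2nε²/(b − a)² = 2·649·0.22² / 2.3² = 11.8758.

11.876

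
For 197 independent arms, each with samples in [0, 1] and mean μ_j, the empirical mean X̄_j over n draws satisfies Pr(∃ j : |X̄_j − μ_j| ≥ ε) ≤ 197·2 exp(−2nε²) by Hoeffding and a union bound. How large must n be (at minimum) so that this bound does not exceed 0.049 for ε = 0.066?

1033

Need 2·197·exp(−2nε²) ≤ 0.049, i.e. exp(−2nε²) ≤ 0.049/394.
So 2nε² ≥ ln(394/0.049) = 8.992286.
Hence n ≥ 8.992286/(2·0.066²) = 1032.172.
The smallest integer n is 1033.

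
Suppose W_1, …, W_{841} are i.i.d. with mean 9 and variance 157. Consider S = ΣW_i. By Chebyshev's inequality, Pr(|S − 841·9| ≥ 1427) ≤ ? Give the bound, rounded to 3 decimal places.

Var(S) = n·Var(W_i) = 841·157 = 132037.
Chebyshev: Pr(|S − 841·9| ≥ 1427) ≤ Var(S)/1427² = 132037/2036329 = 0.0648.

0.065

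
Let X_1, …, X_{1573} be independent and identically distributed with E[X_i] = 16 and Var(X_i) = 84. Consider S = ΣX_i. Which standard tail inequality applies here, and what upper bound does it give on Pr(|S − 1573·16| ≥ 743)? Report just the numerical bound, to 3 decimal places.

With mean and variance of each term known, Chebyshev's inequality bounds the deviation of the sum (or sample mean).
Var(S) = n·Var(X_i) = 1573·84 = 132132.
Chebyshev: Pr(|S − 1573·16| ≥ 743) ≤ Var(S)/743² = 132132/552049 = 0.2393.

0.239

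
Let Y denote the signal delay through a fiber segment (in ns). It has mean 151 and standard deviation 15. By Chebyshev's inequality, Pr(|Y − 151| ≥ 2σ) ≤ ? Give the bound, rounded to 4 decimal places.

0.2500

Chebyshev: Pr(|Y − μ| ≥ t) ≤ Var(Y)/t².
Var(Y) = σ² = 15² = 225.
t = 2·15 = 30.
Bound = 225 / 900 = 0.2500.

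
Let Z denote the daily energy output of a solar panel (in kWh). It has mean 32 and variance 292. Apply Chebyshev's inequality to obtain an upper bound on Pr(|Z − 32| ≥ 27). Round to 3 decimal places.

Chebyshev: Pr(|Z − μ| ≥ t) ≤ Var(Z)/t².
Bound = 292 / 729 = 0.4005.

0.401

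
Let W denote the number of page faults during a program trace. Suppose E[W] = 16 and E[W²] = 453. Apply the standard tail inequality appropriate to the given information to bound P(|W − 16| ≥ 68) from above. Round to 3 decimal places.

The first two moments determine the variance, so Chebyshev's inequality is the sharpest standard bound available.
Var(W) = E[W²] − (E[W])² = 453 − 256 = 197.
Chebyshev's inequality: P(|W − μ| ≥ t) ≤ Var(W)/t² = 197/4624 = 0.0426.

0.043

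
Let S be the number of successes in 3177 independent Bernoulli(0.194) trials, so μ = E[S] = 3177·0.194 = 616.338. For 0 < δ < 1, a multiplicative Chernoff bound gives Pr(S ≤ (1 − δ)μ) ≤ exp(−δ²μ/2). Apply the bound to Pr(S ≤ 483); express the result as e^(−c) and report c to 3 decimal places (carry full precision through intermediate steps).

Write 483 = (1 − δ)μ, so δ = 1 − 483/616.338 = 0.2163391…
Then the exponent is δ²μ/2 = (μ − 483)²/(2μ) = 14.423111.

14.423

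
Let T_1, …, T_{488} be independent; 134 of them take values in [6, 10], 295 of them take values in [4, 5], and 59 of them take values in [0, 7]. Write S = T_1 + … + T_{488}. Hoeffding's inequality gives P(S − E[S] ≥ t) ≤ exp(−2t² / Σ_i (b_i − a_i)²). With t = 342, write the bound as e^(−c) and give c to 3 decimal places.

43.889

Σ(b_i − a_i)² = 134·4² + 295·1² + 59·7² = 5330.
c = 2t² / 5330 = 2·342² / 5330 = 43.8889.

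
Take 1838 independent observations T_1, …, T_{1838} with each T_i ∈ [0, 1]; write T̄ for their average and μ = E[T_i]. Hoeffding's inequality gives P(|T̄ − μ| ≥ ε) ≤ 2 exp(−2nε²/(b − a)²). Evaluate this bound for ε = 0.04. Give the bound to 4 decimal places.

Exponent: 2nε²/(b − a)² = 2·1838·0.04² / 1² = 5.88160.
Bound = 2·exp(−5.88160) = 0.00558.

0.0056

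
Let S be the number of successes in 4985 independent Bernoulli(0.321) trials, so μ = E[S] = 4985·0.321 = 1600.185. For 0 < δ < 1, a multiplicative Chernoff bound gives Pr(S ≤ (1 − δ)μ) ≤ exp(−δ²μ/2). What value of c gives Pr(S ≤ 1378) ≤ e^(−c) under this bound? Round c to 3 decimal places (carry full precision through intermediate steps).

15.425

Write 1378 = (1 − δ)μ, so δ = 1 − 1378/1600.185 = 0.1388496…
Then the exponent is δ²μ/2 = (μ − 1378)²/(2μ) = 15.425146.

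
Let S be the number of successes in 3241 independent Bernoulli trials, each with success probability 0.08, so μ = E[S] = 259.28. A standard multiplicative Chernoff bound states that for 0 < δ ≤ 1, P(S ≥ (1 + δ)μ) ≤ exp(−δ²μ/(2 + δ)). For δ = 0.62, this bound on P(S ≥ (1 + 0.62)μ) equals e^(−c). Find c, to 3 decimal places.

38.041

c = δ²μ/(2 + δ) = 0.62²·259.28/(2 + 0.62) = 38.0409.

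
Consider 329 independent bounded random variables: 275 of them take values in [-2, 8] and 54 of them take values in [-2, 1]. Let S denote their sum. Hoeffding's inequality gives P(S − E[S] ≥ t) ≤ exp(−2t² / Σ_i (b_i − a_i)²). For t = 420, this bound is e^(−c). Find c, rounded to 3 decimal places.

Σ(b_i − a_i)² = 275·10² + 54·3² = 27986.
c = 2t² / 27986 = 2·420² / 27986 = 12.6063.

12.606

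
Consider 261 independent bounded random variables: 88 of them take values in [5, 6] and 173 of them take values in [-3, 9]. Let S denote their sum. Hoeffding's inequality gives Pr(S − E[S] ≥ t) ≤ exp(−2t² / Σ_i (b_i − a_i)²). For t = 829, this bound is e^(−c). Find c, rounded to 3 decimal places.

54.979

Σ(b_i − a_i)² = 88·1² + 173·12² = 25000.
c = 2t² / 25000 = 2·829² / 25000 = 54.9793.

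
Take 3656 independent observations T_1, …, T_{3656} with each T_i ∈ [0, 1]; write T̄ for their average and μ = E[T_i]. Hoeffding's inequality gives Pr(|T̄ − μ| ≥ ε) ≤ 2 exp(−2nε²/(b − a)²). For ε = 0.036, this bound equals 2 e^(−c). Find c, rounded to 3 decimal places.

c = 2nε²/(b − a)² = 2·3656·0.036² / 1² = 9.4764.

9.476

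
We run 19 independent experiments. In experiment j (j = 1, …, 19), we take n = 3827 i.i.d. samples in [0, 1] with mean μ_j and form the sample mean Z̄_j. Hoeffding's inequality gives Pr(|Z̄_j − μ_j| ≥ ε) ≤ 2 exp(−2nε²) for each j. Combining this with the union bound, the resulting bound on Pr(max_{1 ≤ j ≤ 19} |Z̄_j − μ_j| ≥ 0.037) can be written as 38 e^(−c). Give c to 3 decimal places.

Union bound over the 19 events: Pr(max_{1 ≤ j ≤ 19} |Z̄_j − μ_j| ≥ 0.037) ≤ 19·2·exp(−2nε²) = 38 exp(−2·3827·0.037²).
So c = 2·3827·0.037² = 10.4783.

10.478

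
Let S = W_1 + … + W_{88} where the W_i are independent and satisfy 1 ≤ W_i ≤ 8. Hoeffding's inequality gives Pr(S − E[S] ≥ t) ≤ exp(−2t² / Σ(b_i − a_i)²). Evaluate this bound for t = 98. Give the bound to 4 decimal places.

Σ(b_i − a_i)² = 88·(7)² = 4312.
Exponent = 2·98²/4312 = 4.4545.
Bound = exp(−4.4545) = 0.01163.

0.0116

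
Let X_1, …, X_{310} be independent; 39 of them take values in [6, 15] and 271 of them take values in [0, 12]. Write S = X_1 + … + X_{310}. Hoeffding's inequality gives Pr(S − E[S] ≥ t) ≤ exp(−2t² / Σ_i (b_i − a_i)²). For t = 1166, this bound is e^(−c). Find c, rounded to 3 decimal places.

Σ(b_i − a_i)² = 39·9² + 271·12² = 42183.
c = 2t² / 42183 = 2·1166² / 42183 = 64.4599.

64.460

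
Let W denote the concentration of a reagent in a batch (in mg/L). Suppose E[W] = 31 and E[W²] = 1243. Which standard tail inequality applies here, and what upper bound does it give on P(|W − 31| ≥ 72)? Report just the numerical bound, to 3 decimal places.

The first two moments determine the variance, so Chebyshev's inequality is the sharpest standard bound available.
Var(W) = E[W²] − (E[W])² = 1243 − 961 = 282.
Chebyshev's inequality: P(|W − μ| ≥ t) ≤ Var(W)/t² = 282/5184 = 0.0544.

0.054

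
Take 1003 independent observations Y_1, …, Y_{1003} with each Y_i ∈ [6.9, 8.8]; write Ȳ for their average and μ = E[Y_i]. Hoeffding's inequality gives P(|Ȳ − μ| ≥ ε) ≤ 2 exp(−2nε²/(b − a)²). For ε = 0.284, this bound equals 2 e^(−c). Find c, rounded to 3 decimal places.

c = 2nε²/(b − a)² = 2·1003·0.284² / 1.9² = 44.8188.

44.819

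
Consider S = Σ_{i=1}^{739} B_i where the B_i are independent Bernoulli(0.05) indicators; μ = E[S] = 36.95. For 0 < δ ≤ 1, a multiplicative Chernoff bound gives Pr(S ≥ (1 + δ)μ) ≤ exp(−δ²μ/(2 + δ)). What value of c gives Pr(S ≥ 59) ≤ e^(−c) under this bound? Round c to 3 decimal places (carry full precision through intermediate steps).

Write 59 = (1 + δ)μ, so δ = 59/36.95 − 1 = 0.5967524…
Then the exponent is δ²μ/(2 + δ) = (59 − μ)² / (μ·(2 + δ)) = 5.067249.

5.067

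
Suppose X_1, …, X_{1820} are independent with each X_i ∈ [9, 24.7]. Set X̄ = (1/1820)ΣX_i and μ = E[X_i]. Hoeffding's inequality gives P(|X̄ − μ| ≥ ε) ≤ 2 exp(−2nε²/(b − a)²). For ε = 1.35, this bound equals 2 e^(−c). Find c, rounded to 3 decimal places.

26.913

c = 2nε²/(b − a)² = 2·1820·1.35² / 15.7² = 26.9135.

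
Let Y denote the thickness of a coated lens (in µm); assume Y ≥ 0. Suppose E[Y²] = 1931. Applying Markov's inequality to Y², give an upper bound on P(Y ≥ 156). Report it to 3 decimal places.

0.079

Since Y ≥ 0, the event {Y ≥ 156} is the same as {Y² ≥ 24336}.
Markov's inequality applied to Y² gives P(Y² ≥ 24336) ≤ E[Y²]/24336 = 1931/24336 = 0.0793.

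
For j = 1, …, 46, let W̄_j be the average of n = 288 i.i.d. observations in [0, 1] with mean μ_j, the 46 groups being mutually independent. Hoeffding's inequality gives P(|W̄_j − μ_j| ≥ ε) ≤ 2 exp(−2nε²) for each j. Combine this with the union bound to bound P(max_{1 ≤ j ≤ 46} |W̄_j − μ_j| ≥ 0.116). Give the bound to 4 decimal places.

Per-experiment Hoeffding bound: 2·exp(−2·288·0.116²) = 2·exp(−7.75066) = 0.00086092.
Union bound over 46 events: 46·0.00086092 = 0.03960.

0.0396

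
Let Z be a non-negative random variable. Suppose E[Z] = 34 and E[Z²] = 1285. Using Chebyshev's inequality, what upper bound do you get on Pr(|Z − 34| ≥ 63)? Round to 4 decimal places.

0.0325

Var(Z) = E[Z²] − (E[Z])² = 1285 − 1156 = 129.
Chebyshev's inequality: Pr(|Z − μ| ≥ t) ≤ Var(Z)/t² = 129/3969 = 0.0325.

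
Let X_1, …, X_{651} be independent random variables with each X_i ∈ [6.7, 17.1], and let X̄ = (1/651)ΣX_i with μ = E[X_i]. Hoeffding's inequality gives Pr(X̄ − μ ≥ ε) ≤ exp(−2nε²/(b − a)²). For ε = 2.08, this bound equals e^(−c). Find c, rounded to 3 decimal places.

52.080

c = 2nε²/(b − a)² = 2·651·2.08² / 10.4² = 52.0800.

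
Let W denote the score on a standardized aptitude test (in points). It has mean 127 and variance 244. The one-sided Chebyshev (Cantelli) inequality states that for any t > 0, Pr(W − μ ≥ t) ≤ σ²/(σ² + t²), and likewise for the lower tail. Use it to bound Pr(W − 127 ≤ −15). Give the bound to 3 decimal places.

0.520

Here σ² = 244 and t = 15, so σ² + t² = 469.
Cantelli's bound: 244/469 = 0.5203.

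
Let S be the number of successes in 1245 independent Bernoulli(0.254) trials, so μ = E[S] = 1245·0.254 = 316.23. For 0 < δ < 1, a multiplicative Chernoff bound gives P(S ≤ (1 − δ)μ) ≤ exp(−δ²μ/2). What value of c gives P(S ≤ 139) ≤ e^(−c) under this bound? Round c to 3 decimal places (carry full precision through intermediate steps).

49.664

Write 139 = (1 − δ)μ, so δ = 1 − 139/316.23 = 0.5604465…
Then the exponent is δ²μ/2 = (μ − 139)²/(2μ) = 49.663968.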